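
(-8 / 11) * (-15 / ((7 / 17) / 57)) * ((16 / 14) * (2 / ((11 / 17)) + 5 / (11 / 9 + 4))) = 278141760 / 39809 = 6986.91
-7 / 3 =-2.33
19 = 19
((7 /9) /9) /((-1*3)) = -7 /243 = -0.03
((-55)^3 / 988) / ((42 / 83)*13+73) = -2761825 / 1305148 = -2.12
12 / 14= 6 / 7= 0.86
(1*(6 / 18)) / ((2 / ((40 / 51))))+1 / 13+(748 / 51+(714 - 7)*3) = 4248254 / 1989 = 2135.87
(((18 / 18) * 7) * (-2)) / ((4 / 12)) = -42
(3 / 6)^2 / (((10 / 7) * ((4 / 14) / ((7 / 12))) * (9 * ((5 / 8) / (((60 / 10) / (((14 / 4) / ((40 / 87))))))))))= 0.05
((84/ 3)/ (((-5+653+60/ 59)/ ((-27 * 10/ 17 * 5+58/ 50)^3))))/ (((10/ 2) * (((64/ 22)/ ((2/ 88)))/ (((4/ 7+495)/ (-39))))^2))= -3730884312447815695501/ 91565950245120000000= -40.75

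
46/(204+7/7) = 46/205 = 0.22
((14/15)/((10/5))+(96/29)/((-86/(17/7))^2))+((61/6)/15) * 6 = 178769212/39411435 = 4.54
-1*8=-8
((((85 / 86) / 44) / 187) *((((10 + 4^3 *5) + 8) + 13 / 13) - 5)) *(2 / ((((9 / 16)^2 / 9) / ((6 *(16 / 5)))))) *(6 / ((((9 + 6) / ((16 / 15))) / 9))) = 21889024 / 130075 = 168.28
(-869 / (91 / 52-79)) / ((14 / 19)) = 33022 / 2163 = 15.27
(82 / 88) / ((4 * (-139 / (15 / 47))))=-615 / 1149808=-0.00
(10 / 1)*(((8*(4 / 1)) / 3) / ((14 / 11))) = 1760 / 21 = 83.81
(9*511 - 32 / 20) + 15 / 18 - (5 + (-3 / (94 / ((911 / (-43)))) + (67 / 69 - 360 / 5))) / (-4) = 8519209243 / 1859320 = 4581.90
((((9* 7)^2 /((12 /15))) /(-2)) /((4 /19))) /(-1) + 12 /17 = 6410319 /544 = 11783.67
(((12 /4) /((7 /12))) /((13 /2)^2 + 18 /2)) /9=16 /1435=0.01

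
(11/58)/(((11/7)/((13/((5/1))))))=0.31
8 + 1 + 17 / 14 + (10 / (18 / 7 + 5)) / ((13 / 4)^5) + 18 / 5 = 19034155143 / 1377497030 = 13.82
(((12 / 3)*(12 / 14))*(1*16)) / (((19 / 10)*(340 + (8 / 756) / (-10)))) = 518400 / 6104681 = 0.08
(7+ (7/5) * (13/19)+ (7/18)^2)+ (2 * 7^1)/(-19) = 226919/30780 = 7.37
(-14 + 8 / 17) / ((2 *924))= -115 / 15708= -0.01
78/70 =39/35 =1.11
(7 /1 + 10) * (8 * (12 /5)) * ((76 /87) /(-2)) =-20672 /145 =-142.57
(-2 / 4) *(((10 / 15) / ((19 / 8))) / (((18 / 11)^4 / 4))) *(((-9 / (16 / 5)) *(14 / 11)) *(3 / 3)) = 46585 / 166212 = 0.28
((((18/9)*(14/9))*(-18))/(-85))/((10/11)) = 308/425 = 0.72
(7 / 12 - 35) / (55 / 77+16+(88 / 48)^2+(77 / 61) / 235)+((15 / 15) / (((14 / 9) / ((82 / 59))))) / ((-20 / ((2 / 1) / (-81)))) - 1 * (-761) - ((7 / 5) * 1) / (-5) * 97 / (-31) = 316962206344872961 / 417929302668150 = 758.41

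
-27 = -27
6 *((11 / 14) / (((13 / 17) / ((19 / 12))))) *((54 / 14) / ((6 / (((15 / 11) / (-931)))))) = -2295 / 249704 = -0.01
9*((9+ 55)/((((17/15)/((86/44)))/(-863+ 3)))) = -159753600/187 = -854297.33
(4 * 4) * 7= 112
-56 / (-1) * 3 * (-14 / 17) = -138.35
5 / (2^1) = 5 / 2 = 2.50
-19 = -19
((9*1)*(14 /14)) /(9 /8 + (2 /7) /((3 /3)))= 504 /79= 6.38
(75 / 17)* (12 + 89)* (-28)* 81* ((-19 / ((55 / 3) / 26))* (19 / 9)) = 10750161240 / 187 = 57487493.26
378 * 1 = 378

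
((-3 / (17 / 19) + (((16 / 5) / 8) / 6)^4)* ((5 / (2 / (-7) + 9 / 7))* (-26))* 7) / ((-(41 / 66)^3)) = -5592123625088 / 439371375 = -12727.56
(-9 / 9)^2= 1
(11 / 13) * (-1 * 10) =-110 / 13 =-8.46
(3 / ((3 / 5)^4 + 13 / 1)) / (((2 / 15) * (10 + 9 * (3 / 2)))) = 0.07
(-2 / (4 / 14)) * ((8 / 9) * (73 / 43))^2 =-2387392 / 149769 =-15.94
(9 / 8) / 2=9 / 16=0.56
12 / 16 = 3 / 4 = 0.75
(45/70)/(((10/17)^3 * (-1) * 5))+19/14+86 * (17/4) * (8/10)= 20518783/70000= 293.13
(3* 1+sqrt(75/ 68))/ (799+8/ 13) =13* sqrt(51)/ 70686+13/ 3465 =0.01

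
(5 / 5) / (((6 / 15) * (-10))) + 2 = 1.75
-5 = -5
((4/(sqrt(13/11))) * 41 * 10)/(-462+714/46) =-37720 * sqrt(143)/133497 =-3.38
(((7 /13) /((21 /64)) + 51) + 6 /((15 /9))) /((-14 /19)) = -76.33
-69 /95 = -0.73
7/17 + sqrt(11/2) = 7/17 + sqrt(22)/2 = 2.76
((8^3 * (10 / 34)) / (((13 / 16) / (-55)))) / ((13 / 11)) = -24780800 / 2873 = -8625.41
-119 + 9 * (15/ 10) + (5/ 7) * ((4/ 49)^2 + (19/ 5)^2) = -15997063/ 168070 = -95.18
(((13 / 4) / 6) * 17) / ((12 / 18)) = 221 / 16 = 13.81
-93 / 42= -31 / 14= -2.21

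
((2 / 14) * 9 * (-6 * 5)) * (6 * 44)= -10182.86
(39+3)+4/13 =550/13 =42.31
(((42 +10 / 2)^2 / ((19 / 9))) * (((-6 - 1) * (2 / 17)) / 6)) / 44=-46389 / 14212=-3.26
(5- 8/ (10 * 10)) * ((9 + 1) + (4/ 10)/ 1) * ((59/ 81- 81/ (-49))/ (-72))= -2518958/ 1488375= -1.69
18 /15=6 /5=1.20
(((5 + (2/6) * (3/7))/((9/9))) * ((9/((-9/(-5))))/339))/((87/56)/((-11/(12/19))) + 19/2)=3135/388946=0.01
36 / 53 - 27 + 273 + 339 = 31041 / 53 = 585.68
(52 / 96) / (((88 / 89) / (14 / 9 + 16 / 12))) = 15041 / 9504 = 1.58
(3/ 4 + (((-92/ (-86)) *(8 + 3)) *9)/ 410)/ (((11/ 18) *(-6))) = -106659/ 387860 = -0.27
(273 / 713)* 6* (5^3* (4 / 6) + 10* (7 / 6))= 155610 / 713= 218.25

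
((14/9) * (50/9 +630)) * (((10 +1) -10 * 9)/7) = -903760/81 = -11157.53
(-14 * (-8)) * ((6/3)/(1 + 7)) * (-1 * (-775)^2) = -16817500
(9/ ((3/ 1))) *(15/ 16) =45/ 16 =2.81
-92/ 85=-1.08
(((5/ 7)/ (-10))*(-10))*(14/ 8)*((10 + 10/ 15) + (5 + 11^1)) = 100/ 3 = 33.33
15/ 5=3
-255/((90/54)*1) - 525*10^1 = -5403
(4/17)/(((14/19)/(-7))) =-38/17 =-2.24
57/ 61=0.93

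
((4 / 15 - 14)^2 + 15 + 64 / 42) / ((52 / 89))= 28753853 / 81900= 351.08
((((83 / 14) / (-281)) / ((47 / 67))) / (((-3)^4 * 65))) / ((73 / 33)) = -61171 / 23688207270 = -0.00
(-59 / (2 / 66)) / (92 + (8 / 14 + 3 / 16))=-72688 / 3463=-20.99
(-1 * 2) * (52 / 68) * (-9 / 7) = 234 / 119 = 1.97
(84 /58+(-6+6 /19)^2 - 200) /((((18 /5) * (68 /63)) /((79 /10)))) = -481215623 /1423784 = -337.98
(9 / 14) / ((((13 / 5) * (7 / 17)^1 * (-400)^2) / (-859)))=-131427 / 40768000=-0.00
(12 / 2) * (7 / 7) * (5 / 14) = 15 / 7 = 2.14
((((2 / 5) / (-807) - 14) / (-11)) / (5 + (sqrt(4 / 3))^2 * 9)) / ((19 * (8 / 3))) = 14123 / 9557570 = 0.00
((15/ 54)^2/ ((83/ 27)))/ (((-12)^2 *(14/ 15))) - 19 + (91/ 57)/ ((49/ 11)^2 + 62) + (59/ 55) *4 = -14.69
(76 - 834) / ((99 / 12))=-91.88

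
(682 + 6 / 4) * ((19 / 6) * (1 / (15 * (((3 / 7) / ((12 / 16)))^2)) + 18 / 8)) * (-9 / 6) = -15298097 / 1920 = -7967.76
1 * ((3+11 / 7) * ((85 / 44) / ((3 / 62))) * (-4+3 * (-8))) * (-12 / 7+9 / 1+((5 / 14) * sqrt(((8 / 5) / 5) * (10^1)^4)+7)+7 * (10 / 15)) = -16864000 * sqrt(2) / 231 - 67118720 / 693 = -200096.12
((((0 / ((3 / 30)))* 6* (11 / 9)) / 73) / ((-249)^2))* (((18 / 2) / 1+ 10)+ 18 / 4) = 0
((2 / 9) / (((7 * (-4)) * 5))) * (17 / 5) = -17 / 3150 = -0.01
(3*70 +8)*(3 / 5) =654 / 5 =130.80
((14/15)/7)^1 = 2/15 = 0.13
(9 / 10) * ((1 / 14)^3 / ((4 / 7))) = 9 / 15680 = 0.00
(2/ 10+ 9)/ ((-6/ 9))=-69/ 5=-13.80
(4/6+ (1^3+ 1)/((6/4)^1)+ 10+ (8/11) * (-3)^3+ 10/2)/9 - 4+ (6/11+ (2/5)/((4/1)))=-3611/990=-3.65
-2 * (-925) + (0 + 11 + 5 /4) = 7449 /4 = 1862.25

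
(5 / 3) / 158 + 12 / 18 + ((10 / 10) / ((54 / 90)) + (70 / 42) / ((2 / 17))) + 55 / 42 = 19709 / 1106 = 17.82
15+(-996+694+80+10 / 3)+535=994 / 3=331.33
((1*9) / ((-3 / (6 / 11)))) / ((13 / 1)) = -18 / 143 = -0.13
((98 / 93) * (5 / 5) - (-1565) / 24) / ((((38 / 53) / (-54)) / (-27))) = 634921821 / 4712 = 134745.72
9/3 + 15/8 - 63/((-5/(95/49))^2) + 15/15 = -9871/2744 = -3.60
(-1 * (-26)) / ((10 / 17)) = 221 / 5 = 44.20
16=16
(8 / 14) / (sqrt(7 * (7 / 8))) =8 * sqrt(2) / 49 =0.23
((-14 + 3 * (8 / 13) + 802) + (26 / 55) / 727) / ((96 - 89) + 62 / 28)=5747928452 / 67054845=85.72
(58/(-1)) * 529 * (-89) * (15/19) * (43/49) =1761300210/931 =1891836.96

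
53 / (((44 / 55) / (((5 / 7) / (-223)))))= -1325 / 6244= -0.21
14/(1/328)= 4592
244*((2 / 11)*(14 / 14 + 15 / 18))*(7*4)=6832 / 3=2277.33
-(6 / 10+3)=-18 / 5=-3.60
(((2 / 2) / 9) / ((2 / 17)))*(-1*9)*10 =-85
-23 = -23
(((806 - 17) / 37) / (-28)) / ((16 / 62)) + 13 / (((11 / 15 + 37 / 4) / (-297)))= -389.70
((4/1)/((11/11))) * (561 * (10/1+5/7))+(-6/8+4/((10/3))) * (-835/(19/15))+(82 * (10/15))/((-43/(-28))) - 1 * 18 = 23763.81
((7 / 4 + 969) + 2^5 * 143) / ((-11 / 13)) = -6555.25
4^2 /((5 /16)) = 256 /5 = 51.20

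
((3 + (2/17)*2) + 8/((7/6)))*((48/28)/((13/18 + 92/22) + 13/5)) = 14267880/6188357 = 2.31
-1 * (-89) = 89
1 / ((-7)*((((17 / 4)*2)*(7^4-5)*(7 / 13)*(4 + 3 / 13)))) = -0.00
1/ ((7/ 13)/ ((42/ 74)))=39/ 37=1.05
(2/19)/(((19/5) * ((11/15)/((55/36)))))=125/2166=0.06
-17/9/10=-17/90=-0.19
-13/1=-13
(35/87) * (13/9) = 455/783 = 0.58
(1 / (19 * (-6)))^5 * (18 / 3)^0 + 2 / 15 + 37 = 3574853074651 / 96270729120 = 37.13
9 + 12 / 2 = 15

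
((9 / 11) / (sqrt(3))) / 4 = 3 *sqrt(3) / 44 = 0.12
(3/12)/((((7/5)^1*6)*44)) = 5/7392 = 0.00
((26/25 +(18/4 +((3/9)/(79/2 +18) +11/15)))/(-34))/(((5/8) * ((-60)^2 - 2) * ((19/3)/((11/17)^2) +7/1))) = -2621223/706222636000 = -0.00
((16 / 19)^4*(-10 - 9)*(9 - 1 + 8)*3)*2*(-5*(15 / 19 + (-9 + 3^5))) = 140330926080 / 130321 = 1076809.77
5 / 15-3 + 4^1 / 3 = -4 / 3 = -1.33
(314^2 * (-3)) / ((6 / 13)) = -640874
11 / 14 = 0.79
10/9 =1.11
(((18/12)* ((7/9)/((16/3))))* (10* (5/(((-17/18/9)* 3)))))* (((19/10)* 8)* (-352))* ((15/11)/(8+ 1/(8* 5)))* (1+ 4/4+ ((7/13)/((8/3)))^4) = 105111349882875/1662478688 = 63225.68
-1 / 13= -0.08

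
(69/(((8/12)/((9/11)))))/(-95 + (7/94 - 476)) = -9729/65593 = -0.15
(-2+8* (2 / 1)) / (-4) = -3.50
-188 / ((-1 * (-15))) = -188 / 15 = -12.53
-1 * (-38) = 38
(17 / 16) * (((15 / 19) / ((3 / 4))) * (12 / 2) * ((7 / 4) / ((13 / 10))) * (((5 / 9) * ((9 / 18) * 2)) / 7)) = 0.72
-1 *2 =-2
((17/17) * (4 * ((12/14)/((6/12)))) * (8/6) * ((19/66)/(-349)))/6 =-304/241857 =-0.00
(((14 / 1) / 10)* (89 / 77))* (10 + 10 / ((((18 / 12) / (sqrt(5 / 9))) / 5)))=178 / 11 + 1780* sqrt(5) / 99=56.39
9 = 9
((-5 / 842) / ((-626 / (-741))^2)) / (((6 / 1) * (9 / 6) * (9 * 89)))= -0.00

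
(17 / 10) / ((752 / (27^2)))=12393 / 7520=1.65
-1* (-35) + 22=57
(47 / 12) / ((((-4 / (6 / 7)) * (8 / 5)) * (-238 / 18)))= 2115 / 53312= 0.04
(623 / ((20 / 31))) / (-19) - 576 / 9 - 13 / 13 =-115.82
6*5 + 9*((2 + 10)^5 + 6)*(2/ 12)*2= 746544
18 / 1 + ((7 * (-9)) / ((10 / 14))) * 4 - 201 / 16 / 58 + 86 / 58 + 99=-1088237 / 4640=-234.53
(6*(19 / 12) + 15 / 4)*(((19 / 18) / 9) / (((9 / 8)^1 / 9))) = 1007 / 81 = 12.43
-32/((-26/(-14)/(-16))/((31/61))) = 111104/793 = 140.11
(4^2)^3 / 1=4096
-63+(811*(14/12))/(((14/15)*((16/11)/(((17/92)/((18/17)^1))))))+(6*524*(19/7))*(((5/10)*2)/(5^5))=142259094599/2318400000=61.36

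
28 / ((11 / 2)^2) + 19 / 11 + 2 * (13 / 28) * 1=6067 / 1694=3.58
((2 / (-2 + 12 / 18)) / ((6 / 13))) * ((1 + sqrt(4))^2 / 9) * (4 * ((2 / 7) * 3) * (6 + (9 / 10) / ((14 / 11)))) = -36621 / 490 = -74.74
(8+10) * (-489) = -8802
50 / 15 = 10 / 3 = 3.33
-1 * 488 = -488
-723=-723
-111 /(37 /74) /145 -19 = -2977 /145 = -20.53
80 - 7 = 73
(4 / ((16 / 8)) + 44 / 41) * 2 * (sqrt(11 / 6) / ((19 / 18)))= 756 * sqrt(66) / 779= 7.88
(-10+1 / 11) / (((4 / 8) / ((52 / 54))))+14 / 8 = -20593 / 1188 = -17.33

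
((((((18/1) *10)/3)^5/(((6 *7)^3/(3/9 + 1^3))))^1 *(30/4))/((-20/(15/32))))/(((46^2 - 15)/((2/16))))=-0.15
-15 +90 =75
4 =4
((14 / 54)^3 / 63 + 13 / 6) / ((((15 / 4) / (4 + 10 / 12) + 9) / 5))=1.11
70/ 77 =10/ 11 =0.91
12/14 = 6/7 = 0.86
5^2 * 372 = 9300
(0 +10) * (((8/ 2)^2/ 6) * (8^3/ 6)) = 2275.56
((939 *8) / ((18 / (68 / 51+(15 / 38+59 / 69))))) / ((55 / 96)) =135676736 / 72105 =1881.66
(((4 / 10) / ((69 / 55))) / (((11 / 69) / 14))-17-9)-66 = -64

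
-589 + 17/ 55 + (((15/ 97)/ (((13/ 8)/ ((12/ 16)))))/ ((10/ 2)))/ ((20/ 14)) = -8165593/ 13871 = -588.68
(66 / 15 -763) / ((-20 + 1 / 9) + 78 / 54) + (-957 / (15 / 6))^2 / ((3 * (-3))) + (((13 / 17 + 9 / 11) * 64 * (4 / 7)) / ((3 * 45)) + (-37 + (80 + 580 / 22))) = -2371832693387 / 146673450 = -16170.84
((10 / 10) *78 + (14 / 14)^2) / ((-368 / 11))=-869 / 368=-2.36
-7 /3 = -2.33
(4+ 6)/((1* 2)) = 5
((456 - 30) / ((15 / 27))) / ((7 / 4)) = 15336 / 35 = 438.17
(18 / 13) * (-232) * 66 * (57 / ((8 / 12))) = -23565168 / 13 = -1812705.23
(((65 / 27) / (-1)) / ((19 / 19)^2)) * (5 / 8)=-1.50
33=33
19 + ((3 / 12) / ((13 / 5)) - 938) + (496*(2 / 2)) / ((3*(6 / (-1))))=-442943 / 468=-946.46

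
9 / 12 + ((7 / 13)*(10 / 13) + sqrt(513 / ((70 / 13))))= 787 / 676 + 3*sqrt(51870) / 70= 10.92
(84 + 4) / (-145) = -88 / 145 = -0.61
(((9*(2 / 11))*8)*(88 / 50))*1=576 / 25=23.04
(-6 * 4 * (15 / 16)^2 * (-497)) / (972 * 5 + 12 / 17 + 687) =30175 / 15968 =1.89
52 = 52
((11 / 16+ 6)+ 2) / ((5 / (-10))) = -17.38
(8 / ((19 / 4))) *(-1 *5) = -160 / 19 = -8.42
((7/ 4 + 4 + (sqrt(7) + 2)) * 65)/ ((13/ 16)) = 80 * sqrt(7) + 620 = 831.66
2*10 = 20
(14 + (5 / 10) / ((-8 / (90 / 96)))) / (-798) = -3569 / 204288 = -0.02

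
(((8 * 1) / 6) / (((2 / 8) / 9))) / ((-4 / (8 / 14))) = -6.86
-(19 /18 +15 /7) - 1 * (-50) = 5897 /126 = 46.80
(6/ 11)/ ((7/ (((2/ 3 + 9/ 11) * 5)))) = 70/ 121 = 0.58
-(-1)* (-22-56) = -78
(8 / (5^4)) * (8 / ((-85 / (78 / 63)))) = -1664 / 1115625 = -0.00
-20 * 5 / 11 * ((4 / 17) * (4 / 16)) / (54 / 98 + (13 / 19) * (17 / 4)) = -372400 / 2408747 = -0.15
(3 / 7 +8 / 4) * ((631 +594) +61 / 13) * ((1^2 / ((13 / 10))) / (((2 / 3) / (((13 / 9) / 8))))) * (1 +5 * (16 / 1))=18343935 / 364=50395.43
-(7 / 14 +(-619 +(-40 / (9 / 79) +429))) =9731 / 18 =540.61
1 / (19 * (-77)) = -1 / 1463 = -0.00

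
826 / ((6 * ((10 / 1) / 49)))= 20237 / 30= 674.57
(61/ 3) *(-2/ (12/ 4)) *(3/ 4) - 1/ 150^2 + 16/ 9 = -62917/ 7500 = -8.39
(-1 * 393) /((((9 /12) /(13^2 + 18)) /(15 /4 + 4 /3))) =-1494317 /3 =-498105.67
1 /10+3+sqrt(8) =2* sqrt(2)+31 /10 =5.93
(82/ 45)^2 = 6724/ 2025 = 3.32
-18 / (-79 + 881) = -9 / 401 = -0.02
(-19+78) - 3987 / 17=-2984 / 17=-175.53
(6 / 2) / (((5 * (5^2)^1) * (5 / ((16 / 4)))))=12 / 625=0.02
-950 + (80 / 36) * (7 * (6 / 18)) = -25510 / 27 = -944.81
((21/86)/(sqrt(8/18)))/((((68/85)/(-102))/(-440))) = 883575/43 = 20548.26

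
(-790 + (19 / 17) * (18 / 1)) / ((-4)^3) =409 / 34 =12.03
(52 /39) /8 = 1 /6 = 0.17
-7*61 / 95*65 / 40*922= -2559011 / 380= -6734.24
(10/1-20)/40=-1/4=-0.25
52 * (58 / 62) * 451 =680108 / 31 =21938.97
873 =873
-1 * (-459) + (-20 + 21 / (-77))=4826 / 11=438.73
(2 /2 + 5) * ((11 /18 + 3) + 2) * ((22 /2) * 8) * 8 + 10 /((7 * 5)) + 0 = 23701.62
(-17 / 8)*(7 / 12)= -119 / 96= -1.24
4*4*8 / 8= 16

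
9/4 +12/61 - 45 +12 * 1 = -7455/244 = -30.55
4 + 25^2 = 629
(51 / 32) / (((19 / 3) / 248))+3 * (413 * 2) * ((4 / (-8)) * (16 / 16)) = -89421 / 76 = -1176.59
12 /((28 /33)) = 99 /7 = 14.14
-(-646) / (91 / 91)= 646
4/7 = 0.57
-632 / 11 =-57.45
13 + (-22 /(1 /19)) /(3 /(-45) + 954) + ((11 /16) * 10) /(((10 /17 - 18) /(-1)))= 439019811 /33883712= 12.96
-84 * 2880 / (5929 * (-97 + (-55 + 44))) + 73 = 62151 / 847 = 73.38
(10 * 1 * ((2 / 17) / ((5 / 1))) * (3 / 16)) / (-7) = -3 / 476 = -0.01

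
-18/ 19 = -0.95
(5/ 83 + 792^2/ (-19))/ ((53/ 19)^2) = -4242.79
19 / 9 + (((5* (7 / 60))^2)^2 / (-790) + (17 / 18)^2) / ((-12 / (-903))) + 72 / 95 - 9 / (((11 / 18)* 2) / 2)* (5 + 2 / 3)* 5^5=-79346780002225 / 304330752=-260725.48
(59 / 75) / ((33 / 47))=2773 / 2475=1.12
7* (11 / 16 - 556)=-62195 / 16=-3887.19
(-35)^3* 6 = -257250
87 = 87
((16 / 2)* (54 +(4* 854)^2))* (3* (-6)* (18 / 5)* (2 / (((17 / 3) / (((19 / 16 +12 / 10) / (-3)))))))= 144426240648 / 85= 1699132242.92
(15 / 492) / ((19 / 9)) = 45 / 3116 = 0.01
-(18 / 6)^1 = -3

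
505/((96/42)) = 3535/16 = 220.94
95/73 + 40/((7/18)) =53225/511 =104.16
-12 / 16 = -3 / 4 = -0.75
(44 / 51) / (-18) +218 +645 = 396095 / 459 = 862.95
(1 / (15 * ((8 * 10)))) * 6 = 1 / 200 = 0.00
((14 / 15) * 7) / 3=98 / 45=2.18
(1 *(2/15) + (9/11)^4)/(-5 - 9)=-127697/3074610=-0.04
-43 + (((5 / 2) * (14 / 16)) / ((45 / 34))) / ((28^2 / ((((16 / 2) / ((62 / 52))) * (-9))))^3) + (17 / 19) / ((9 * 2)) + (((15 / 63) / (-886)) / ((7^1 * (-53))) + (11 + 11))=-336935448274481881 / 16082033956778664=-20.95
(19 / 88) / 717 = 19 / 63096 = 0.00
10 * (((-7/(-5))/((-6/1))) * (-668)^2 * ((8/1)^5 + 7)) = -34124980400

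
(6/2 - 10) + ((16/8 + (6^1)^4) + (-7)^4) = 3692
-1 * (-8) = 8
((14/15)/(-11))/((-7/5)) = 2/33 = 0.06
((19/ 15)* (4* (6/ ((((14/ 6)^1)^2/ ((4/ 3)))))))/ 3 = 608/ 245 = 2.48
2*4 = 8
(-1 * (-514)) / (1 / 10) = 5140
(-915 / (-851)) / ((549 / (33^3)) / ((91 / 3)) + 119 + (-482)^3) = -110825715 / 11542228323152668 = -0.00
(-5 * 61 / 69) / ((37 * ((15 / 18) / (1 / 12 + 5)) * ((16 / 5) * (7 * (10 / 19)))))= -70699 / 1143744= -0.06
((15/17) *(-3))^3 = -18.55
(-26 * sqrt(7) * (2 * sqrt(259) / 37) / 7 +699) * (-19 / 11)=-13281 / 11 +988 * sqrt(37) / 407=-1192.60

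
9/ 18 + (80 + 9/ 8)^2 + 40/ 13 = 5478589/ 832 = 6584.84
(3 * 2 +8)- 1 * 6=8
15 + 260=275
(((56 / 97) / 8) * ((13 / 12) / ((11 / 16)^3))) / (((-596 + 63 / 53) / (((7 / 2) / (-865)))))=0.00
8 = 8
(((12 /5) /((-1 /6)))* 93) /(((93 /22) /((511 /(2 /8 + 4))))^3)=-727445905657856 /23606965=-30814884.75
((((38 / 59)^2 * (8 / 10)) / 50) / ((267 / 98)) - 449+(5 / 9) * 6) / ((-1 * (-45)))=-51776546101 / 5228026875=-9.90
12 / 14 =6 / 7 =0.86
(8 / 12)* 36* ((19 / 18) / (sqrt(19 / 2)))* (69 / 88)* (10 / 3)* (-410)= -47150* sqrt(38) / 33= -8807.64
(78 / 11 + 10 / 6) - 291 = -9314 / 33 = -282.24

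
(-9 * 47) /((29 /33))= -13959 /29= -481.34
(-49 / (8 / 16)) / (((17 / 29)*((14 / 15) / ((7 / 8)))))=-21315 / 136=-156.73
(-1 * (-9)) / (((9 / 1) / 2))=2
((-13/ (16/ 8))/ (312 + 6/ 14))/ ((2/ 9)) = -91/ 972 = -0.09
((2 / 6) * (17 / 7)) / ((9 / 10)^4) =170000 / 137781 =1.23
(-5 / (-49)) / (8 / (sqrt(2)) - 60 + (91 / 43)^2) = -949082455 / 511043963801 - 68376020 *sqrt(2) / 511043963801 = -0.00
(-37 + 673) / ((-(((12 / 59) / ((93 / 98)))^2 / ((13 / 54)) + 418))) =-13829226294 / 9093168725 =-1.52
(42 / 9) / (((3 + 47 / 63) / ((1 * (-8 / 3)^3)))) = -12544 / 531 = -23.62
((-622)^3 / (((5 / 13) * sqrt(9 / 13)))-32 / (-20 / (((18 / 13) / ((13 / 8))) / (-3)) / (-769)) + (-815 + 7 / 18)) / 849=-3128344024 * sqrt(13) / 12735-7074907 / 12913290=-885701.75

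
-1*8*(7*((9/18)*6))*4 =-672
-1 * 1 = -1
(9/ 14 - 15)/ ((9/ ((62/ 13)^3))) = -7983988/ 46137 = -173.05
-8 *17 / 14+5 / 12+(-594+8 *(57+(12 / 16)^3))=-24179 / 168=-143.92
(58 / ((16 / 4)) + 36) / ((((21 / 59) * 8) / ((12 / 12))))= 5959 / 336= 17.74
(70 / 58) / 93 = 35 / 2697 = 0.01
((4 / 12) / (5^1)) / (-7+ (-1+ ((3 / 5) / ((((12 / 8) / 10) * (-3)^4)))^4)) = -14348907 / 1721867560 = -0.01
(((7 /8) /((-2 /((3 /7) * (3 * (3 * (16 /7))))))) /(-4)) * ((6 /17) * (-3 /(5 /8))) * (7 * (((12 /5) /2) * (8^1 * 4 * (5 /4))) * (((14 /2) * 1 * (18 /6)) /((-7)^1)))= 139968 /85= 1646.68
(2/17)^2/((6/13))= 26/867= 0.03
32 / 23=1.39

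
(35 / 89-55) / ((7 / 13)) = -63180 / 623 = -101.41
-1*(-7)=7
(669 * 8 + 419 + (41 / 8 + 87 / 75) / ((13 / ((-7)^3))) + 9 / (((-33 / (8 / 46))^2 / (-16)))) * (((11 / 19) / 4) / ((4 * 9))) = 932831231441 / 41394038400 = 22.54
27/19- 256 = -4837/19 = -254.58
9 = 9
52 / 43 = 1.21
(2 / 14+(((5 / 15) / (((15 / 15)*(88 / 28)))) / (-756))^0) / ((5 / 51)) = 408 / 35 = 11.66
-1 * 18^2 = -324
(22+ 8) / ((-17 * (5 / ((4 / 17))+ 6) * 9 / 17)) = -40 / 327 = -0.12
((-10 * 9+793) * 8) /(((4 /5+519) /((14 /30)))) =39368 /7797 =5.05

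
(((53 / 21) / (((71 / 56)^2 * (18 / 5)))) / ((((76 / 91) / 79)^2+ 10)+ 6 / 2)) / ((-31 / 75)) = -76695673964000 / 944941567611411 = -0.08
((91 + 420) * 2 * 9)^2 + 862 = 84604066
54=54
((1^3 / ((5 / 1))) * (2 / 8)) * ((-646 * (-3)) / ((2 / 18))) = 872.10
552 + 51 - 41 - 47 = 515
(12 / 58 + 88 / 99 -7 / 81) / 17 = 2371 / 39933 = 0.06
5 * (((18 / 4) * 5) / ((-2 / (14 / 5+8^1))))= -1215 / 2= -607.50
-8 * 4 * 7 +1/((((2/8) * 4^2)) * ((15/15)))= -895/4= -223.75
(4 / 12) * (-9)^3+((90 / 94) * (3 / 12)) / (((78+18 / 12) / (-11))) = -1210791 / 4982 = -243.03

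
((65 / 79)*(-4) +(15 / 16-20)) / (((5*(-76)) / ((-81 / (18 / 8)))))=-2.12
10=10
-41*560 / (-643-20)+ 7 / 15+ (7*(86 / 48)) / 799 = 14588679 / 415480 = 35.11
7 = 7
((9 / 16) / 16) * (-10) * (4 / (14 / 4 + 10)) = -0.10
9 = 9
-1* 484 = -484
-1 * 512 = -512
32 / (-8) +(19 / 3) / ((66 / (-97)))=-13.31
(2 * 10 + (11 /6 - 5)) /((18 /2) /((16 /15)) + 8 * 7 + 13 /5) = 0.25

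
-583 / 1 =-583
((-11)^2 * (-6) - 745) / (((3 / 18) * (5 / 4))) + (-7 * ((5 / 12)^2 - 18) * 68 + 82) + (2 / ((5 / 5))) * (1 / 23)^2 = 143455109 / 95220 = 1506.56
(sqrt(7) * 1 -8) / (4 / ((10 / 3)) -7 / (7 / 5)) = 40 / 19 -5 * sqrt(7) / 19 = 1.41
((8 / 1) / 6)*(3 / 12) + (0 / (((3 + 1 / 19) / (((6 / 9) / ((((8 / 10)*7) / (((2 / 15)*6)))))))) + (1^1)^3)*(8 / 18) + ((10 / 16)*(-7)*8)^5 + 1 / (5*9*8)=-18907874719 / 360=-52521874.22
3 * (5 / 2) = 15 / 2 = 7.50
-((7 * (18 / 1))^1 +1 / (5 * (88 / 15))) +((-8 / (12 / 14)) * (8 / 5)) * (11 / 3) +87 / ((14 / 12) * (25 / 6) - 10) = -28969843 / 146520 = -197.72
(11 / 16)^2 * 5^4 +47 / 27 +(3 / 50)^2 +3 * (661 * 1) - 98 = 9426907427 / 4320000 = 2182.15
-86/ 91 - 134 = -12280/ 91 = -134.95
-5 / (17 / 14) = -70 / 17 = -4.12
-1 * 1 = -1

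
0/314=0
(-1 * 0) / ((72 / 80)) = 0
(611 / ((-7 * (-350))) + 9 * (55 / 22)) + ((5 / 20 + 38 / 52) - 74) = -3202189 / 63700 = -50.27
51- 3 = 48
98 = 98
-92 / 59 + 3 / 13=-1019 / 767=-1.33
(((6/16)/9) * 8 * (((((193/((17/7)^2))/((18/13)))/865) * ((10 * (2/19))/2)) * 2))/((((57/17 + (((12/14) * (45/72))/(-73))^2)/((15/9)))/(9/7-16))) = -75578402667040/1077896988191223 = -0.07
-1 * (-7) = 7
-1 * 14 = -14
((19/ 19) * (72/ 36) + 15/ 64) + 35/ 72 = 1567/ 576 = 2.72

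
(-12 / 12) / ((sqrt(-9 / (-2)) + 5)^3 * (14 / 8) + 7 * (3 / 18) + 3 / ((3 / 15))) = -406704 / 43243169 + 240408 * sqrt(2) / 43243169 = -0.00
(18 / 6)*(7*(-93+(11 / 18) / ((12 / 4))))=-35077 / 18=-1948.72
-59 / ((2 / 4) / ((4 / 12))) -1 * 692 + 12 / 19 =-41650 / 57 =-730.70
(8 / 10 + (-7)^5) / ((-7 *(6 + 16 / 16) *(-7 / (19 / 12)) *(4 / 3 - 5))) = 1596589 / 75460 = 21.16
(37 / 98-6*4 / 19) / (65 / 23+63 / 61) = -2313547 / 10080868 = -0.23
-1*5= -5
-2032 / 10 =-1016 / 5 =-203.20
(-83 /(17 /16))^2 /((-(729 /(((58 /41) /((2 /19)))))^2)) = -535425865984 /258178820769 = -2.07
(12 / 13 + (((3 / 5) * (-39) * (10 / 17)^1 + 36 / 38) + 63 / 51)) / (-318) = 0.03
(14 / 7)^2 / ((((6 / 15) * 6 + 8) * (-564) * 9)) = -0.00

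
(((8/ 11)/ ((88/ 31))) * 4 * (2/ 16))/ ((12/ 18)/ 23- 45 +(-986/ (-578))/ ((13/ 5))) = -472719/ 163533436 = -0.00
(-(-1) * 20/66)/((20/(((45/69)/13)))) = 5/6578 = 0.00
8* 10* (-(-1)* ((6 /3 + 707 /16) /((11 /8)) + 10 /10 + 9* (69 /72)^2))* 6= 452565 /22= 20571.14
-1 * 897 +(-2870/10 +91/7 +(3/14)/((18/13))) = -98351/84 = -1170.85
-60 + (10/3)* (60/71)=-4060/71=-57.18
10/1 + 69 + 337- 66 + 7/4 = 1407/4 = 351.75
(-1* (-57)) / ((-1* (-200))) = 0.28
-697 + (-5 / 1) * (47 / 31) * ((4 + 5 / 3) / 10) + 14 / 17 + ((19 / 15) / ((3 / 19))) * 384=37628767 / 15810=2380.06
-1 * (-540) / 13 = 540 / 13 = 41.54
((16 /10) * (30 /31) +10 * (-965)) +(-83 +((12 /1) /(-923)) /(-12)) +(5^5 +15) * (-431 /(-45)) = 5238609538 /257517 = 20342.77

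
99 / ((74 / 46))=2277 / 37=61.54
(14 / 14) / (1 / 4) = 4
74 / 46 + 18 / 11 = 821 / 253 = 3.25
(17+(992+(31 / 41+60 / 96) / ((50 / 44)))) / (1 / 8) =8283766 / 1025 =8081.72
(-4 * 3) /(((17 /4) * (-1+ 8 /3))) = -144 /85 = -1.69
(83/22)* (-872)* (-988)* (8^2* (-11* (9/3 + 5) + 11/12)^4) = 969022835499647500/81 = 11963244882711697.53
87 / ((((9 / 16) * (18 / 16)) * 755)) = 3712 / 20385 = 0.18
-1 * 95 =-95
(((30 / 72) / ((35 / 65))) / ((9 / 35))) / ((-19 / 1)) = -325 / 2052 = -0.16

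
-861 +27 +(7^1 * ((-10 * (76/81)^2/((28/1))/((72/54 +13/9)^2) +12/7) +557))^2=15292855.98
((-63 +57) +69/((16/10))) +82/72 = 2755/72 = 38.26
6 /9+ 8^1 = 26 /3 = 8.67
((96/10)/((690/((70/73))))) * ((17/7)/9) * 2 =0.01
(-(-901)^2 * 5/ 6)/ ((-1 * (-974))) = -694.56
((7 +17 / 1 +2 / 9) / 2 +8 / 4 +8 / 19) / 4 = 2485 / 684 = 3.63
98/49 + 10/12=17/6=2.83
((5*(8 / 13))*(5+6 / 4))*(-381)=-7620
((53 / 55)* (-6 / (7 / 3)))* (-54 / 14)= 25758 / 2695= 9.56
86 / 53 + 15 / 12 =609 / 212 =2.87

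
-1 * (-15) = 15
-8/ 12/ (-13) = 2/ 39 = 0.05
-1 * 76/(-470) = 0.16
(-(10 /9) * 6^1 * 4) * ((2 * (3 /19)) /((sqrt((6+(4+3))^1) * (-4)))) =40 * sqrt(13) /247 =0.58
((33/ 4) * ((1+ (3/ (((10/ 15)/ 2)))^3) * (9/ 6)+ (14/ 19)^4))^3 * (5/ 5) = 104514869959761489124956469047/ 141652154820234304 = 737827603769.23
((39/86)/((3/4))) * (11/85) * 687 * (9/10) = 48.38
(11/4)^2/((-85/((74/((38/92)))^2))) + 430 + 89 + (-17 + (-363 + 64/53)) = -4416280778/1626305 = -2715.53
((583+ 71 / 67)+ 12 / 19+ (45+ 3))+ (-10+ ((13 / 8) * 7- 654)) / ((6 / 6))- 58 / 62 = -6588491 / 315704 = -20.87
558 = 558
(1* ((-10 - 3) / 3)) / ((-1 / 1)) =13 / 3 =4.33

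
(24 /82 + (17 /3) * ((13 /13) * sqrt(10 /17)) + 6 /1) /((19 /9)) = 3 * sqrt(170) /19 + 2322 /779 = 5.04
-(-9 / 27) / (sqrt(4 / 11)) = sqrt(11) / 6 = 0.55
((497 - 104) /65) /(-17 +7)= -393 /650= -0.60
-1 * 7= -7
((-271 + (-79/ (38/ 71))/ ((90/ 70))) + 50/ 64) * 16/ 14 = -2106845/ 4788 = -440.03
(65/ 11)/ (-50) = -13/ 110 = -0.12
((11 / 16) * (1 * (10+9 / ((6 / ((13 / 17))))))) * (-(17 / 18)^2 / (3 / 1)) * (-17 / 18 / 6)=1204841 / 3359232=0.36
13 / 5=2.60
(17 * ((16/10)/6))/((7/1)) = 0.65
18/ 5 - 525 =-2607/ 5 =-521.40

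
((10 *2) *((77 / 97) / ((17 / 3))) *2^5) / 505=29568 / 166549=0.18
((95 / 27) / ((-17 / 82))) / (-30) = 779 / 1377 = 0.57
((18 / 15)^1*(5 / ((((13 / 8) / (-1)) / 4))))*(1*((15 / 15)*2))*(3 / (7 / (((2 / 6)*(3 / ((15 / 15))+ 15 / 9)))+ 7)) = -2304 / 299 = -7.71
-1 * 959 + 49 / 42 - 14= -5831 / 6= -971.83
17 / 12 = 1.42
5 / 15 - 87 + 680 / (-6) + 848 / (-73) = -15448 / 73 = -211.62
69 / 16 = 4.31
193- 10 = 183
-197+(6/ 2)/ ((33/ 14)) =-2153/ 11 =-195.73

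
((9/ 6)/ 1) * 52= 78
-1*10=-10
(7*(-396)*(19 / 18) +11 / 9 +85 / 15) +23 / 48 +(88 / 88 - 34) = -425035 / 144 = -2951.63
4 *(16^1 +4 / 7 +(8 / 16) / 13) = 6046 / 91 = 66.44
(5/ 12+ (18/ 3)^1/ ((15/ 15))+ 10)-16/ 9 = 527/ 36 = 14.64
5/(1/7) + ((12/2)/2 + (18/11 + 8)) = 524/11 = 47.64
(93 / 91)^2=1.04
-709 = -709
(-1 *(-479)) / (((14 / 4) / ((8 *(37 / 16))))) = 17723 / 7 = 2531.86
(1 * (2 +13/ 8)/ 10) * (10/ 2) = 29/ 16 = 1.81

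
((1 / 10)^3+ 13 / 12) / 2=3253 / 6000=0.54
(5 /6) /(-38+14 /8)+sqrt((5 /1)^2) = 433 /87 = 4.98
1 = 1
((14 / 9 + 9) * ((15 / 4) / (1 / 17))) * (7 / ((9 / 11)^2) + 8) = 12072125 / 972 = 12419.88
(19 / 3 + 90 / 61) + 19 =4906 / 183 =26.81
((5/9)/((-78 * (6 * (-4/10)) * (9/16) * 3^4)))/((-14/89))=-0.00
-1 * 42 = -42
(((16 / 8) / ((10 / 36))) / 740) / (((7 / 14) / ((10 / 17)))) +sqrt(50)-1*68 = -213824 / 3145 +5*sqrt(2) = -60.92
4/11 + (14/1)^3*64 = 1931780/11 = 175616.36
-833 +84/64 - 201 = -16523/16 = -1032.69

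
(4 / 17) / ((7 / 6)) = 24 / 119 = 0.20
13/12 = 1.08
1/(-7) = -1/7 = -0.14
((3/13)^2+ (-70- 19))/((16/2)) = -1879/169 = -11.12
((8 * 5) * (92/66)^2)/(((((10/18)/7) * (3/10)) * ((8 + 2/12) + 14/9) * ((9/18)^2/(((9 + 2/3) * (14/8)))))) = 13745536/605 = 22719.89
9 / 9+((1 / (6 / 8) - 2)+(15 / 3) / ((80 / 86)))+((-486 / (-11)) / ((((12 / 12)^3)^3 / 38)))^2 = 2818741.44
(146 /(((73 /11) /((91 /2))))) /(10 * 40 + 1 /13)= 1859 /743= 2.50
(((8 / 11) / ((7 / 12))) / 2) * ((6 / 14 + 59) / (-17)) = -19968 / 9163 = -2.18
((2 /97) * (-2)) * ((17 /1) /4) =-17 /97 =-0.18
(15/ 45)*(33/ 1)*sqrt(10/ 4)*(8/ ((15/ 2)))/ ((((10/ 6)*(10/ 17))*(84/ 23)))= 4301*sqrt(10)/ 2625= 5.18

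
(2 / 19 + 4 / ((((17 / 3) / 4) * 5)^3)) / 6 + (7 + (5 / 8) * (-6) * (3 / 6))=1440648437 / 280041000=5.14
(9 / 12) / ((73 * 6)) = 1 / 584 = 0.00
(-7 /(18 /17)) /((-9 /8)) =476 /81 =5.88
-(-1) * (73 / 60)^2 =5329 / 3600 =1.48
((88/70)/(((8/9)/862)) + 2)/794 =42739/27790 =1.54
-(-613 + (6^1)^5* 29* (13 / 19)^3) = -491227721 / 6859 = -71617.98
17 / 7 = 2.43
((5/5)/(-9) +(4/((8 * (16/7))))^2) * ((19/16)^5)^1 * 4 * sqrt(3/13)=-1443565717 * sqrt(39)/31406948352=-0.29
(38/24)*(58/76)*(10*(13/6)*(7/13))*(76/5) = 3857/18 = 214.28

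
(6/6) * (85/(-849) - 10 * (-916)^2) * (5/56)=-5088275375/6792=-749157.15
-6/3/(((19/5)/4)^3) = -16000/6859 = -2.33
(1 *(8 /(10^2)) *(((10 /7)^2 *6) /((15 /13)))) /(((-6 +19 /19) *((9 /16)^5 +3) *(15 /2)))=-436207616 /58887777375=-0.01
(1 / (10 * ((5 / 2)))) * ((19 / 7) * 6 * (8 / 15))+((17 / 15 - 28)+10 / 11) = -739493 / 28875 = -25.61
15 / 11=1.36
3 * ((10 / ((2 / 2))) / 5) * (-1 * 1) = -6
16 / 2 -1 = 7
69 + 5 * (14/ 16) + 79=1219/ 8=152.38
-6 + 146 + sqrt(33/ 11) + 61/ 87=sqrt(3) + 12241/ 87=142.43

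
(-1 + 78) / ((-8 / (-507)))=4879.88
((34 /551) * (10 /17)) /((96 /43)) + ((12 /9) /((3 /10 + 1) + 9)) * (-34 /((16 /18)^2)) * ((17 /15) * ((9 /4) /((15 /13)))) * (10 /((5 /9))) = -754498639 /3405180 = -221.57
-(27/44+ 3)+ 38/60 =-1967/660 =-2.98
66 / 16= 33 / 8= 4.12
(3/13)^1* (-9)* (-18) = 486/13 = 37.38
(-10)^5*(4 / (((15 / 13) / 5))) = -5200000 / 3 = -1733333.33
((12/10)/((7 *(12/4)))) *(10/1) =4/7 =0.57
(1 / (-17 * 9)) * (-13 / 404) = 0.00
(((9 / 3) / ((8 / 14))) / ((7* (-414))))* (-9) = 3 / 184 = 0.02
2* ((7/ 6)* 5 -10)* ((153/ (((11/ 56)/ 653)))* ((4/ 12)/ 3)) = -15541400/ 33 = -470951.52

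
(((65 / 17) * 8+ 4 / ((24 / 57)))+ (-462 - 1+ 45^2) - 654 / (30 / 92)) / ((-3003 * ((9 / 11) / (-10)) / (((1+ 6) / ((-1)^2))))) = -68597 / 5967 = -11.50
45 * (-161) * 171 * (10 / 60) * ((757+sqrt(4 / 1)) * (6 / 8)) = -940321305 / 8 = -117540163.12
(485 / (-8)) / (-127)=485 / 1016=0.48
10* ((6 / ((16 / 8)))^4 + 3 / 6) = 815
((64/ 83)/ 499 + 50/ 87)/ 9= 2076418/ 32429511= 0.06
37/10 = 3.70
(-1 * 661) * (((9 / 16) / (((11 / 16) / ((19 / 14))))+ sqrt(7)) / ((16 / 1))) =-661 * sqrt(7) / 16 - 113031 / 2464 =-155.18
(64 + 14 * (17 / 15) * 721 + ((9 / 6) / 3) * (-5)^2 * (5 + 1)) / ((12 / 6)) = 173683 / 30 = 5789.43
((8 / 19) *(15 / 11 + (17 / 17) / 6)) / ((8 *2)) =101 / 2508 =0.04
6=6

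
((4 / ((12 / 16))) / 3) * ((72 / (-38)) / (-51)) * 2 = 128 / 969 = 0.13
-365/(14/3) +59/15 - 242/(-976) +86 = 613189/51240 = 11.97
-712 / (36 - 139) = 712 / 103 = 6.91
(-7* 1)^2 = 49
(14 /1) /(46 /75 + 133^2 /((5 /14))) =525 /1857368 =0.00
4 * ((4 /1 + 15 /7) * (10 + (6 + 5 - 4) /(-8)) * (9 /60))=9417 /280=33.63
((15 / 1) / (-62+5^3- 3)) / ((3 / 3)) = 1 / 4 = 0.25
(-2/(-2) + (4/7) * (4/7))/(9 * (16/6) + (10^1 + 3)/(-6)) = 390/6419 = 0.06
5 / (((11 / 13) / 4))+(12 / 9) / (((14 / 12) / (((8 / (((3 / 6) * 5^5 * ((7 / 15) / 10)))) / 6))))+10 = 2267658 / 67375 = 33.66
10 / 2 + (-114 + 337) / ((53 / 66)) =14983 / 53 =282.70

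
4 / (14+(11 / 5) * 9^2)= 20 / 961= 0.02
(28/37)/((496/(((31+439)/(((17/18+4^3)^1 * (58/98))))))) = 103635/5554921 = 0.02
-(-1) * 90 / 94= 45 / 47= 0.96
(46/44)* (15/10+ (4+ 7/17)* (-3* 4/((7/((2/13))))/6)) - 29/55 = 25933/30940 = 0.84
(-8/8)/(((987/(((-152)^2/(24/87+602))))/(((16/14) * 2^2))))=-10720256/60336297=-0.18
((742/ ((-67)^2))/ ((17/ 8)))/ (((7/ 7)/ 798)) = 4736928/ 76313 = 62.07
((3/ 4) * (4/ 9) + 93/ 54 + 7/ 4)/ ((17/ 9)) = 137/ 68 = 2.01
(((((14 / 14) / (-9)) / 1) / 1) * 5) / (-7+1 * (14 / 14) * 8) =-0.56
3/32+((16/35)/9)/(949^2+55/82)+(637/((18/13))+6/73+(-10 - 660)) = -3799697440206901/18113765379360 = -209.77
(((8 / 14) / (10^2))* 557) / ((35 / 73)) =40661 / 6125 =6.64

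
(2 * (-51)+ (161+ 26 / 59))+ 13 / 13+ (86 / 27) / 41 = 3952636 / 65313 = 60.52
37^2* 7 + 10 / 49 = 469577 / 49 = 9583.20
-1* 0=0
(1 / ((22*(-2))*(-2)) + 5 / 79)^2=269361 / 48330304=0.01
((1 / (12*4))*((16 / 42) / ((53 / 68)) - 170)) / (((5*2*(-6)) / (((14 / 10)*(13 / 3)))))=0.36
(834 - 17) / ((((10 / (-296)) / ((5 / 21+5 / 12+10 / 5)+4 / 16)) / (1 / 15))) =-7375876 / 1575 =-4683.10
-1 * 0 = 0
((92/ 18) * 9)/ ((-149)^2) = 46/ 22201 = 0.00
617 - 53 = 564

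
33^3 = 35937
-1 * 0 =0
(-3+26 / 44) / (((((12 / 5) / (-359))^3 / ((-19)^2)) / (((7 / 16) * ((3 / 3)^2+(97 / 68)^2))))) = 10869886152919089625 / 2812575744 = 3864744327.72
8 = 8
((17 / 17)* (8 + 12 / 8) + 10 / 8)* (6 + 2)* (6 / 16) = 129 / 4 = 32.25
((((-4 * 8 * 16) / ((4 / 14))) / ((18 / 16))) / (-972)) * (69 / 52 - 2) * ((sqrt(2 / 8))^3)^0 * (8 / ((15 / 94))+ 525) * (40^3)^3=-14184230158336000000000 / 85293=-166300049925972823.09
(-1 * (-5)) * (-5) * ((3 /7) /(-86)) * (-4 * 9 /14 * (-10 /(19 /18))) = 121500 /40033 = 3.03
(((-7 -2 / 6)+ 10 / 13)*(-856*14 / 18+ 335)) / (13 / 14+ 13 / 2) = 102592 / 351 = 292.28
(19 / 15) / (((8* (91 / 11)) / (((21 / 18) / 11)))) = 19 / 9360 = 0.00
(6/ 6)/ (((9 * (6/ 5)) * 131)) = 5/ 7074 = 0.00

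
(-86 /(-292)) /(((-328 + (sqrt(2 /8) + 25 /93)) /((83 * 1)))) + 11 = 48542678 /4443145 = 10.93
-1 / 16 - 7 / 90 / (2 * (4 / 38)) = -311 / 720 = -0.43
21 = 21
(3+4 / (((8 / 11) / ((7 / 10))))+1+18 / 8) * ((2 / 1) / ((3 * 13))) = 101 / 195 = 0.52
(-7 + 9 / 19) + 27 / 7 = -355 / 133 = -2.67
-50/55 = -10/11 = -0.91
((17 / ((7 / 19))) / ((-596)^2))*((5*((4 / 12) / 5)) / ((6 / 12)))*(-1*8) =-323 / 466221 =-0.00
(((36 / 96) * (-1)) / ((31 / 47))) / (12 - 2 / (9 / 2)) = -1269 / 25792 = -0.05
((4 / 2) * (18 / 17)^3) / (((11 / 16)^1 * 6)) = 31104 / 54043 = 0.58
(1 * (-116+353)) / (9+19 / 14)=3318 / 145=22.88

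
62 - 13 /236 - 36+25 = 50.94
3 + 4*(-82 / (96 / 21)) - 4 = -291 / 4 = -72.75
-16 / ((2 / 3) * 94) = -12 / 47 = -0.26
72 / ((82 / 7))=252 / 41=6.15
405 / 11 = 36.82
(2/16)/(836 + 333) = 1/9352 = 0.00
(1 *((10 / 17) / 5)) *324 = 648 / 17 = 38.12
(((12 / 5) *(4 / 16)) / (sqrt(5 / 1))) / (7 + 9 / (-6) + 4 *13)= 6 *sqrt(5) / 2875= 0.00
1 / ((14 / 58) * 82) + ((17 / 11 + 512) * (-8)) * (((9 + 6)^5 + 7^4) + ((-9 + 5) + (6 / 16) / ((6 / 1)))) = -9880262874760 / 3157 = -3129636640.72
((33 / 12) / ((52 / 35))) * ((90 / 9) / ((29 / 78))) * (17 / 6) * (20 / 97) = 163625 / 5626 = 29.08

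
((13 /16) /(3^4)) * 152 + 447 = 72661 /162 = 448.52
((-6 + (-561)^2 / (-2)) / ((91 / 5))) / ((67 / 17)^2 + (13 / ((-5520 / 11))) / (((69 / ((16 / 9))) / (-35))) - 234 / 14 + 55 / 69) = 19487261788065 / 813501572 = 23954.79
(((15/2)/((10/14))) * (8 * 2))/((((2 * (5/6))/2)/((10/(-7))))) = -288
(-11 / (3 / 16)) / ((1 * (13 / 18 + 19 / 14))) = -28.21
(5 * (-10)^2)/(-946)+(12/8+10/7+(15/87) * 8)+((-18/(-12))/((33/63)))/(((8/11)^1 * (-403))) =2333855851/619130512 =3.77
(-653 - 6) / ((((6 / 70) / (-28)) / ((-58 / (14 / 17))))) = -45484180 / 3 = -15161393.33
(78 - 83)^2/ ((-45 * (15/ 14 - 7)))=70/ 747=0.09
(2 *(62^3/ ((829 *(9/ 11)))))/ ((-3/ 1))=-5243216/ 22383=-234.25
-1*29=-29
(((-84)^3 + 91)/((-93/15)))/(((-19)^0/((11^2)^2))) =43382234665/31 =1399426924.68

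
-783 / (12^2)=-87 / 16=-5.44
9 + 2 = 11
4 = 4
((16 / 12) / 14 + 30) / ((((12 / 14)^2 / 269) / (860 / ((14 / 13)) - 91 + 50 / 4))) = 214231331 / 27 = 7934493.74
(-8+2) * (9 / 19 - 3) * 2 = 576 / 19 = 30.32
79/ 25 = 3.16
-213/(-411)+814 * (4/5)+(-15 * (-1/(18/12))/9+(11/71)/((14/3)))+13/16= 32045818361/49024080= 653.68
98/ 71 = 1.38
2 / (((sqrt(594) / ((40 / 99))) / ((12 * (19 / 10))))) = 304 * sqrt(66) / 3267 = 0.76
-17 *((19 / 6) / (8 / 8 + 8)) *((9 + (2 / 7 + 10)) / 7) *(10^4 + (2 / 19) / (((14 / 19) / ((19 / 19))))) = -113051615 / 686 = -164798.27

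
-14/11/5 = -14/55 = -0.25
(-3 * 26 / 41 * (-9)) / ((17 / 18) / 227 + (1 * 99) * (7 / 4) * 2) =717093 / 14512114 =0.05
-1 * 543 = -543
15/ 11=1.36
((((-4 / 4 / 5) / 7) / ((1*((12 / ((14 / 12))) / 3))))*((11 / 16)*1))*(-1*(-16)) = -11 / 120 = -0.09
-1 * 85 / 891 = -85 / 891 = -0.10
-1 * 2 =-2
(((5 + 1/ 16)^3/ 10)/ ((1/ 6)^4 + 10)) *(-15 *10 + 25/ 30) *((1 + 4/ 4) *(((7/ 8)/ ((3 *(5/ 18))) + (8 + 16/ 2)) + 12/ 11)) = -788515486371/ 112302080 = -7021.38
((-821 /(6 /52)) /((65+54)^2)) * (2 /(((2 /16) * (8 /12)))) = -170768 /14161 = -12.06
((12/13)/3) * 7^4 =738.77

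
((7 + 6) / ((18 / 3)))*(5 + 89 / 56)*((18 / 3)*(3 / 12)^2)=4797 / 896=5.35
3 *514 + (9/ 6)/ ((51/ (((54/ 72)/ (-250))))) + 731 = 2273.00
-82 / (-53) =82 / 53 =1.55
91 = 91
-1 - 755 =-756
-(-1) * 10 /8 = 5 /4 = 1.25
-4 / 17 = -0.24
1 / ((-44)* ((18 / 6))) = -1 / 132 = -0.01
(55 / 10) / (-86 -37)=-11 / 246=-0.04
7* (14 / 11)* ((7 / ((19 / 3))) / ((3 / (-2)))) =-1372 / 209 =-6.56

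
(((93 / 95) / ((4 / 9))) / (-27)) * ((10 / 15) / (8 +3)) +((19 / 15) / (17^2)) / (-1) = -16901 / 1812030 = -0.01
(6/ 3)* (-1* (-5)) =10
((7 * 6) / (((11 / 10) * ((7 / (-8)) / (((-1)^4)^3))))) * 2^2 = -1920 / 11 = -174.55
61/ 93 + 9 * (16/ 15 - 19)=-74746/ 465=-160.74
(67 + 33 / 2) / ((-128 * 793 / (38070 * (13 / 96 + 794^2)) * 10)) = -12825976044087 / 6496256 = -1974364.32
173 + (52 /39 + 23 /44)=23081 /132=174.86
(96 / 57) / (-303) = -32 / 5757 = -0.01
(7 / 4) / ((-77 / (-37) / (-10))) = -185 / 22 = -8.41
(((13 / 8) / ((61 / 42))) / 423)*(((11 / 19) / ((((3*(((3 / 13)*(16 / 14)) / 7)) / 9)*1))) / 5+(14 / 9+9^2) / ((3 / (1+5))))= 108510493 / 235323360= 0.46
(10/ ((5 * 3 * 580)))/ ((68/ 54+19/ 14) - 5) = -63/ 130645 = -0.00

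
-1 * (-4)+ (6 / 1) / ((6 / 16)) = 20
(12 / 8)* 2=3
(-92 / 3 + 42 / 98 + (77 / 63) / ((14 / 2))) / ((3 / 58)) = -109852 / 189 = -581.23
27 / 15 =9 / 5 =1.80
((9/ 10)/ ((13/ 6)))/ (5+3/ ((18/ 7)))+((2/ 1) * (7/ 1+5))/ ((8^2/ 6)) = 22293/ 9620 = 2.32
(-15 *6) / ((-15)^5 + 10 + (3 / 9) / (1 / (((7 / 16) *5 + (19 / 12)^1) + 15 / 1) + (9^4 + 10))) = 799270065 / 6743752365202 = 0.00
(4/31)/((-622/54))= -0.01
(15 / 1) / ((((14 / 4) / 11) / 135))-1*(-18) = 6382.29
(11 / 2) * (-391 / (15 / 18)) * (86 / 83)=-1109658 / 415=-2673.87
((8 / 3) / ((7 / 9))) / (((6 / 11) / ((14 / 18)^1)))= 44 / 9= 4.89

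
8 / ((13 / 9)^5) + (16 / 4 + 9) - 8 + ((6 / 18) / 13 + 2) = 9242890 / 1113879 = 8.30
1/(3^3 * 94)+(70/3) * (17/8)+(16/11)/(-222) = 102423073/2065932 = 49.58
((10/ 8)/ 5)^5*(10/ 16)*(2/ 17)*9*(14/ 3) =0.00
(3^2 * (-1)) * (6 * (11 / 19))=-594 / 19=-31.26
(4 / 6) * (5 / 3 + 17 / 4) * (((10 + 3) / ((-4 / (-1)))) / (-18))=-923 / 1296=-0.71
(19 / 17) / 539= 0.00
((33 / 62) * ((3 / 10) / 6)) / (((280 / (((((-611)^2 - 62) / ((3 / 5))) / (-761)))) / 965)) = -74.98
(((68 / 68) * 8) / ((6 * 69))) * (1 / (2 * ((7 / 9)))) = 2 / 161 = 0.01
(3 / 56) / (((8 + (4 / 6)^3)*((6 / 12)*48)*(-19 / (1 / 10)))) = -27 / 19066880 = -0.00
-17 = -17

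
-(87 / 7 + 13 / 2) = -265 / 14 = -18.93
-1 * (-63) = 63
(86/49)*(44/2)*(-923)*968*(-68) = 2345908252.73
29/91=0.32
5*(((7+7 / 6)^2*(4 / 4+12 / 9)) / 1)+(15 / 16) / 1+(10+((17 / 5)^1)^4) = 249121697 / 270000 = 922.67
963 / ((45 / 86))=9202 / 5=1840.40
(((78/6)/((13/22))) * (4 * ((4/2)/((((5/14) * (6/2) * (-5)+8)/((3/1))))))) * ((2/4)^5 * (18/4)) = 2079/74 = 28.09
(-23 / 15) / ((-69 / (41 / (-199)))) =-41 / 8955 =-0.00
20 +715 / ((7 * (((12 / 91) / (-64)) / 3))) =-148700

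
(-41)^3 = -68921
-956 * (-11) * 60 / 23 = 630960 / 23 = 27433.04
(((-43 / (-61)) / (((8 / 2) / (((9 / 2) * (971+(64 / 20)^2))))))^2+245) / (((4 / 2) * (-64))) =-90162951089009 / 19051520000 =-4732.59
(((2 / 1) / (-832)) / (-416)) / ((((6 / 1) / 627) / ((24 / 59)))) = 627 / 2552576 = 0.00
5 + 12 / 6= 7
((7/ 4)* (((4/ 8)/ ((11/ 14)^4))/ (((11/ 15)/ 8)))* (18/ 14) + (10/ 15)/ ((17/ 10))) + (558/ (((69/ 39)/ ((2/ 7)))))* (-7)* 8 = -947145937324/ 188912823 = -5013.67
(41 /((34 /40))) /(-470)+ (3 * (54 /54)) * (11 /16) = 25055 /12784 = 1.96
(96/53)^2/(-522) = -512/81461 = -0.01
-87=-87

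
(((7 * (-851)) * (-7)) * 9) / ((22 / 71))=26645661 / 22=1211166.41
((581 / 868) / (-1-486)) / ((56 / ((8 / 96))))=-83 / 40580736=-0.00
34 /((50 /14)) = 9.52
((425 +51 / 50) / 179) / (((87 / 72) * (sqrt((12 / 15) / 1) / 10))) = 1428 * sqrt(5) / 145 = 22.02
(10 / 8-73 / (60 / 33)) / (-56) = 389 / 560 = 0.69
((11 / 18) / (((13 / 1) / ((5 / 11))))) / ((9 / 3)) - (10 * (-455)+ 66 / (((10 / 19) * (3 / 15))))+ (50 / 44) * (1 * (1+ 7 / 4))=11024579 / 2808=3926.13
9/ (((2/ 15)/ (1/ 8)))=135/ 16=8.44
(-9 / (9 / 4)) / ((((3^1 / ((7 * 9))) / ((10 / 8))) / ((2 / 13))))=-210 / 13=-16.15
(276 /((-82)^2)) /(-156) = -23 /87412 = -0.00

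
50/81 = 0.62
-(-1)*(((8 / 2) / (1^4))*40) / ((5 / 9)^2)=2592 / 5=518.40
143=143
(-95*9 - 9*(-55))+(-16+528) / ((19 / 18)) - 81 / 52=122013 / 988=123.49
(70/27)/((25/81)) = 42/5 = 8.40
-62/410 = -31/205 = -0.15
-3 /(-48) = 1 /16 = 0.06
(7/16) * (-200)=-175/2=-87.50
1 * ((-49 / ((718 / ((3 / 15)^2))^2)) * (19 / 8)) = -931 / 2577620000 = -0.00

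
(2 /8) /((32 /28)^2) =49 /256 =0.19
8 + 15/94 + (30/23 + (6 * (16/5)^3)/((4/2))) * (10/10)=29124281/270250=107.77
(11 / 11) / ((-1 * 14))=-1 / 14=-0.07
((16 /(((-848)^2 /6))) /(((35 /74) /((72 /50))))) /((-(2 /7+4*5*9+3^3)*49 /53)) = -999 /471030875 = -0.00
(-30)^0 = 1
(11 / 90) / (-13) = -11 / 1170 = -0.01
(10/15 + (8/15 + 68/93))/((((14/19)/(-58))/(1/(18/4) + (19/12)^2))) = -414.87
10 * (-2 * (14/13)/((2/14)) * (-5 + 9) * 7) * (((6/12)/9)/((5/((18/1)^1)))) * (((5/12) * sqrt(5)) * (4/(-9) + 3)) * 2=-4020.59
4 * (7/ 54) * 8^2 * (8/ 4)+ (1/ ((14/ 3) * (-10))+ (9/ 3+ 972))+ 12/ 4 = 3947639/ 3780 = 1044.35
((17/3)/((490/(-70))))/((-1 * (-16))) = -17/336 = -0.05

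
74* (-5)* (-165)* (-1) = -61050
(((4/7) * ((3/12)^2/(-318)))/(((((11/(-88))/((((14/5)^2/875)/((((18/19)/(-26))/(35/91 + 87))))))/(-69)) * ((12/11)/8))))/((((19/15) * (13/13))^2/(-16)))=-36788224/377625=-97.42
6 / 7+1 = 13 / 7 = 1.86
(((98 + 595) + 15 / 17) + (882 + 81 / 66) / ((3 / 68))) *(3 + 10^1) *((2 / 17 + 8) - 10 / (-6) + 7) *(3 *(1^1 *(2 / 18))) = 14367961712 / 9537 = 1506549.41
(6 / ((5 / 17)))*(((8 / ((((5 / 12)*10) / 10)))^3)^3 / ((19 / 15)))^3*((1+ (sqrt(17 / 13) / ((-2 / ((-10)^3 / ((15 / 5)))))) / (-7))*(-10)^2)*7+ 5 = 25612104158535636475362061602849024772755634158598959057067 / 81765651702880859375-4878496030197264090545154591018861861399391600016105668608*sqrt(221) / 8503627777099609375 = -8215364120720368919096593000000000000000.00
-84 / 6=-14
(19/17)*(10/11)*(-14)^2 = 37240/187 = 199.14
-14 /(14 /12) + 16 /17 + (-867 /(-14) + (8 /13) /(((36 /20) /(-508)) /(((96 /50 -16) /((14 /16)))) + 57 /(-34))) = 6369692465659 /126125960142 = 50.50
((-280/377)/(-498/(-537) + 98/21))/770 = -537/3114397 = -0.00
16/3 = 5.33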